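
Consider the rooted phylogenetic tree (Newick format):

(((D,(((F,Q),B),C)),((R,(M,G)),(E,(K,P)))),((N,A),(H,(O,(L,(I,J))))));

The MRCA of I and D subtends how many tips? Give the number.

The MRCA of I and D is the root, so the clade is the entire tree.
That clade contains 18 terminal taxa: A, B, C, D, E, F, G, H, I, J, K, L, M, N, O, P, Q, R.

18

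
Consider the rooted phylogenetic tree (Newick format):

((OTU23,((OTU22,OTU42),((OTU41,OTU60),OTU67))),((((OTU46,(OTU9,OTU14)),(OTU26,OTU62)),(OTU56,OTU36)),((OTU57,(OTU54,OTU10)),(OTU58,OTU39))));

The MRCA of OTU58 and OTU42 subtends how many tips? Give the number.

The MRCA of OTU58 and OTU42 is the root, so the clade is the entire tree.
That clade contains 18 terminal taxa: OTU10, OTU14, OTU22, OTU23, OTU26, OTU36, OTU39, OTU41, OTU42, OTU46, OTU54, OTU56, OTU57, OTU58, OTU60, OTU62, OTU67, OTU9.

18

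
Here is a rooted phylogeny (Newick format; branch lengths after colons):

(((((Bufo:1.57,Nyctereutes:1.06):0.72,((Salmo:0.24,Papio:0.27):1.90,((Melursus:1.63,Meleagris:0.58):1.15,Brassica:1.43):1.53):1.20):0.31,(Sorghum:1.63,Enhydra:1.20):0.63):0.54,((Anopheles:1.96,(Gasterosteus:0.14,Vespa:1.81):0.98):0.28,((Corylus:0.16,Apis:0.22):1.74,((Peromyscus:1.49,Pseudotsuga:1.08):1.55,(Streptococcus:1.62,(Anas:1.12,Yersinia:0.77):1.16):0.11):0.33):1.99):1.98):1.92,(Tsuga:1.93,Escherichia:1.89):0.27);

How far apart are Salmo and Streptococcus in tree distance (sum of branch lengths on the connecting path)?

The path runs Salmo → … → MRCA → … → Streptococcus; the MRCA is the node subtending ((((Bufo,Nyctereutes),((Salmo,Papio),((Melursus,Meleagris),Brassica))),(Sorghum,Enhydra)),((Anopheles,(Gasterosteus,Vespa)),((Corylus,Apis),((Peromyscus,Pseudotsuga),(Streptococcus,(Anas,Yersinia)))))).
Branch lengths along that path: 0.24 + 1.90 + 1.20 + 0.31 + 0.54 + 1.98 + 1.99 + 0.33 + 0.11 + 1.62 = 10.22.

10.22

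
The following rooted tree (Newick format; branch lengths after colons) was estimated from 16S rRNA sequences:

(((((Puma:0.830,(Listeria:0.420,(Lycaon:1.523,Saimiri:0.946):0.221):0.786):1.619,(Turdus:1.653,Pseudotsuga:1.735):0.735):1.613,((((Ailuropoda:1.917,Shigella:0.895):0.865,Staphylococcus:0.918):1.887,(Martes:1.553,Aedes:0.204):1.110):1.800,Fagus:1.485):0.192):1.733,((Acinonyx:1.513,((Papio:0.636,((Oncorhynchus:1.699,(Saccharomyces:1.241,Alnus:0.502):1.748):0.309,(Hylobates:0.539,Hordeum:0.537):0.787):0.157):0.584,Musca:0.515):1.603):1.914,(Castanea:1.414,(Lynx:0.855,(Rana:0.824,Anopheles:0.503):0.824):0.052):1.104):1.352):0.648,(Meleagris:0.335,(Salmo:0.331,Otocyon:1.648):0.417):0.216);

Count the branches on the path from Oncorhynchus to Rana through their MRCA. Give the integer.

10

The MRCA of Oncorhynchus and Rana is the node subtending ((Acinonyx,((Papio,((Oncorhynchus,(Saccharomyces,Alnus)),(Hylobates,Hordeum))),Musca)),(Castanea,(Lynx,(Rana,Anopheles)))).
From Oncorhynchus up to that node: 6 branches. From Rana up to the same node: 4 branches. Total: 6 + 4 = 10.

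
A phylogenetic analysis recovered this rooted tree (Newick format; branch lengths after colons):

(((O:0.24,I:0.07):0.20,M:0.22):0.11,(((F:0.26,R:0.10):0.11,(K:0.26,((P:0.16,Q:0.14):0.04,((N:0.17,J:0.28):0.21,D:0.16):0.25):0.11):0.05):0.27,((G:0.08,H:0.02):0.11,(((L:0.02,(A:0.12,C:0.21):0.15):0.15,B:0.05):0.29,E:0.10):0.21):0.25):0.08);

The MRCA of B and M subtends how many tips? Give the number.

18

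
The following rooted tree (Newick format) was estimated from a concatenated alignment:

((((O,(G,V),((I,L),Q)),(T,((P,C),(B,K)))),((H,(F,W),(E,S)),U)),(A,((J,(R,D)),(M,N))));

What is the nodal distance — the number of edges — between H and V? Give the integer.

The MRCA of H and V is the node subtending (((O,(G,V),((I,L),Q)),(T,((P,C),(B,K)))),((H,(F,W),(E,S)),U)).
From H up to that node: 3 branches. From V up to the same node: 4 branches. Total: 3 + 4 = 7.

7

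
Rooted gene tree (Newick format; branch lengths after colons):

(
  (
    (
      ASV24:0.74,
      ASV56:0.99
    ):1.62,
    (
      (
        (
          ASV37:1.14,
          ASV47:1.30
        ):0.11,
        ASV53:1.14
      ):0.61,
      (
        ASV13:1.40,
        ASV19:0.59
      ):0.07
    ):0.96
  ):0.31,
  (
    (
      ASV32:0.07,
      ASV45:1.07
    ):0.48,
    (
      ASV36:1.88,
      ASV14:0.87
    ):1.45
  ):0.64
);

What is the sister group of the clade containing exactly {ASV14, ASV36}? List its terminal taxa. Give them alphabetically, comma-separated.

ASV32, ASV45

The clade containing exactly {ASV14, ASV36} attaches to the tree at the node subtending ((ASV32,ASV45),(ASV36,ASV14)).
The other lineage descending from that same node — the sister group — is (ASV32,ASV45); its 2 tips in alphabetical order are the answer.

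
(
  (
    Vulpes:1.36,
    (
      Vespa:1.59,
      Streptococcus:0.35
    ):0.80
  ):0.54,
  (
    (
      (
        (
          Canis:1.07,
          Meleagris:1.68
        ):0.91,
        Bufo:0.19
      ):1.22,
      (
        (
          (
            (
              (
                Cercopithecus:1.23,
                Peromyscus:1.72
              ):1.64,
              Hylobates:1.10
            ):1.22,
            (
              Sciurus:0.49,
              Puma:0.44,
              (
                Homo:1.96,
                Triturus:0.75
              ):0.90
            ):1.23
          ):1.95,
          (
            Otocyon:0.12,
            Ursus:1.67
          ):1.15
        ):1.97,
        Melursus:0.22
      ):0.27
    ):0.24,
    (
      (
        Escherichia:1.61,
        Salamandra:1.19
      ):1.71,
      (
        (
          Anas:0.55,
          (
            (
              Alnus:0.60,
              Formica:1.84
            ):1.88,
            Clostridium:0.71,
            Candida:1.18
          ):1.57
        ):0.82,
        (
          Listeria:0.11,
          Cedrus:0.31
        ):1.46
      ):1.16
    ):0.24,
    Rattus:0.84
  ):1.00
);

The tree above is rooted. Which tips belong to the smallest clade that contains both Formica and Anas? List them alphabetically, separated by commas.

Tracing Formica: it sits inside (Alnus,Formica).
Tracing Anas: it sits inside (Anas,((Alnus,Formica),Clostridium,Candida)).
The smallest clade enclosing both is (Anas,((Alnus,Formica),Clostridium,Candida)); the answer is its 5 terminal taxa in alphabetical order.

Alnus, Anas, Candida, Clostridium, Formica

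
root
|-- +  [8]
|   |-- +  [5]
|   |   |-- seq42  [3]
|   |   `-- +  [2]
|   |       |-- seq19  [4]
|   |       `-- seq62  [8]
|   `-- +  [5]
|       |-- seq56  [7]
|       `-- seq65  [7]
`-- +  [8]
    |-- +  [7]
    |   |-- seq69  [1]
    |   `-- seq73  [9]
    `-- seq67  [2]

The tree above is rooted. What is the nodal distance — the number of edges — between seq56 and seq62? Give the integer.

5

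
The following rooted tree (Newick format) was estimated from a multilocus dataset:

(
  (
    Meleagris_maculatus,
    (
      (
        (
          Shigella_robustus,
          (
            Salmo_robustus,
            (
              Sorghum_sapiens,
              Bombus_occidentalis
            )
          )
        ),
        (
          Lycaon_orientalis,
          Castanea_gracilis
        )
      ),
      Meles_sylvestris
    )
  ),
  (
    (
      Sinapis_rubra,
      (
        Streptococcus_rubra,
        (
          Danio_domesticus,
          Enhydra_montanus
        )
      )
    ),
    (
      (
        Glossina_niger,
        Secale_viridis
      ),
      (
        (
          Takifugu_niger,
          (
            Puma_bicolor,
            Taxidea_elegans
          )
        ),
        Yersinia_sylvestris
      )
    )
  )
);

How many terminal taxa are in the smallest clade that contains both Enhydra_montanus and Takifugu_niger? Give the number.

10

The MRCA of Enhydra_montanus and Takifugu_niger is the node subtending ((Sinapis_rubra,(Streptococcus_rubra,(Danio_domesticus,Enhydra_montanus))),((Glossina_niger,Secale_viridis),((Takifugu_niger,(Puma_bicolor,Taxidea_elegans)),Yersinia_sylvestris))).
That clade contains 10 terminal taxa: Danio_domesticus, Enhydra_montanus, Glossina_niger, Puma_bicolor, Secale_viridis, Sinapis_rubra, Streptococcus_rubra, Takifugu_niger, Taxidea_elegans, Yersinia_sylvestris.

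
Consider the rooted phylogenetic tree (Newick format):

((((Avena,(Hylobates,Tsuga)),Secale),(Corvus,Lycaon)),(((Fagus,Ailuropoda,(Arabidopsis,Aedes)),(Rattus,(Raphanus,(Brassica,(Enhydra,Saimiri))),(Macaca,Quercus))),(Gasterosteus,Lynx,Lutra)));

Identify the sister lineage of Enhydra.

Saimiri

Enhydra attaches to the tree at the node subtending (Enhydra,Saimiri).
The other lineage descending from that same node — the sister group — is the single tip Saimiri.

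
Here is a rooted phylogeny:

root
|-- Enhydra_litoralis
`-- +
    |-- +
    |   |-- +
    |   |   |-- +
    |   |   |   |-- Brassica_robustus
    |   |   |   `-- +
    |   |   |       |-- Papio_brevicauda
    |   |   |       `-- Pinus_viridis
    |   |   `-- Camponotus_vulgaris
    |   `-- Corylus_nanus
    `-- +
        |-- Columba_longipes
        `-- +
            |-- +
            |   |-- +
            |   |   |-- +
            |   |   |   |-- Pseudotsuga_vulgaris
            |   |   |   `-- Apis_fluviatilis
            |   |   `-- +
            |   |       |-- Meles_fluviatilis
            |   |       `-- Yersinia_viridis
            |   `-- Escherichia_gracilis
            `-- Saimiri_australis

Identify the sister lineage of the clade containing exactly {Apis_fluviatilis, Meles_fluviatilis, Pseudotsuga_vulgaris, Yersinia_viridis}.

Escherichia_gracilis

The clade containing exactly {Apis_fluviatilis, Meles_fluviatilis, Pseudotsuga_vulgaris, Yersinia_viridis} attaches to the tree at the node subtending (((Pseudotsuga_vulgaris,Apis_fluviatilis),(Meles_fluviatilis,Yersinia_viridis)),Escherichia_gracilis).
The other lineage descending from that same node — the sister group — is the single tip Escherichia_gracilis.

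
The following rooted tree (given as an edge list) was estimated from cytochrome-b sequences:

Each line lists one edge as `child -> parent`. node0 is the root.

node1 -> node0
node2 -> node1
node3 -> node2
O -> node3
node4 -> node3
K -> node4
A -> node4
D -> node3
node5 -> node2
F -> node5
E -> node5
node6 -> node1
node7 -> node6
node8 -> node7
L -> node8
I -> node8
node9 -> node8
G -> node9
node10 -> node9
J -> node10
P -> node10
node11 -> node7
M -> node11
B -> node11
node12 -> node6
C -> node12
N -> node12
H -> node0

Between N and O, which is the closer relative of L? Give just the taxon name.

The MRCA of L and N subtends (((L,I,(G,(J,P))),(M,B)),(C,N)) (9 taxa).
The MRCA of L and O subtends (((O,(K,A),D),(F,E)),(((L,I,(G,(J,P))),(M,B)),(C,N))) (15 taxa).
The first is nested inside the second, so L shares a more recent common ancestor with N.

N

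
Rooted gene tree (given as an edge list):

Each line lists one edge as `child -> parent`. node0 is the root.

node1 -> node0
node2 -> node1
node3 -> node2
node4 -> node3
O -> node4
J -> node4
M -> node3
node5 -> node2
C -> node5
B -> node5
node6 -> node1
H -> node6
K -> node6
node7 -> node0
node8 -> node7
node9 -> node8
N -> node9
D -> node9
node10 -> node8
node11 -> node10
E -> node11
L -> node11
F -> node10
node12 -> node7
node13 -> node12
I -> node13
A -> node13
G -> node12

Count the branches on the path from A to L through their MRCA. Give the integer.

7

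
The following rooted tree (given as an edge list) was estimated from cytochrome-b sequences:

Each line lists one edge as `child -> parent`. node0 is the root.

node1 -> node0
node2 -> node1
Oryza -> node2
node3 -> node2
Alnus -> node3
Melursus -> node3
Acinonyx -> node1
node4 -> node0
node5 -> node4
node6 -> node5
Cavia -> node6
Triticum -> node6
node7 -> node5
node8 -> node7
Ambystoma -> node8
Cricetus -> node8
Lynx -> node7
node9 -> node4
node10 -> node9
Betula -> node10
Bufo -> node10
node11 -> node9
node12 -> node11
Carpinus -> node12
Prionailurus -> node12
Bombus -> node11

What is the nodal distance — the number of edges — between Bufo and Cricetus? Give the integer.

The MRCA of Bufo and Cricetus is the node subtending (((Cavia,Triticum),((Ambystoma,Cricetus),Lynx)),((Betula,Bufo),((Carpinus,Prionailurus),Bombus))).
From Bufo up to that node: 3 branches. From Cricetus up to the same node: 4 branches. Total: 3 + 4 = 7.

7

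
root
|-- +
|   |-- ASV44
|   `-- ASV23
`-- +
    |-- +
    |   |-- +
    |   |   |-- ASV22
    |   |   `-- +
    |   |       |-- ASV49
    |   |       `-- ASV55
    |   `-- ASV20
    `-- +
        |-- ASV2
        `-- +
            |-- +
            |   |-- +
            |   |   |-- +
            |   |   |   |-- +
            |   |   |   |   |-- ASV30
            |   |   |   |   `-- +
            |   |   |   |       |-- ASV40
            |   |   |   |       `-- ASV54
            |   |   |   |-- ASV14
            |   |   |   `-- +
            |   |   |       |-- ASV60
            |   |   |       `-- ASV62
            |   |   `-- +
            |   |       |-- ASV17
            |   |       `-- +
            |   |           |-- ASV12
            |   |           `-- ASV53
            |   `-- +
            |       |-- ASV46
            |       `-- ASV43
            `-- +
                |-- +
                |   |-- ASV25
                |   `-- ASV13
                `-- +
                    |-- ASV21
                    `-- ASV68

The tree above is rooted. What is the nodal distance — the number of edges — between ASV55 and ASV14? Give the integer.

10

The MRCA of ASV55 and ASV14 is the node subtending (((ASV22,(ASV49,ASV55)),ASV20),(ASV2,(((((ASV30,(ASV40,ASV54)),ASV14,(ASV60,ASV62)),(ASV17,(ASV12,ASV53))),(ASV46,ASV43)),((ASV25,ASV13),(ASV21,ASV68))))).
From ASV55 up to that node: 4 branches. From ASV14 up to the same node: 6 branches. Total: 4 + 6 = 10.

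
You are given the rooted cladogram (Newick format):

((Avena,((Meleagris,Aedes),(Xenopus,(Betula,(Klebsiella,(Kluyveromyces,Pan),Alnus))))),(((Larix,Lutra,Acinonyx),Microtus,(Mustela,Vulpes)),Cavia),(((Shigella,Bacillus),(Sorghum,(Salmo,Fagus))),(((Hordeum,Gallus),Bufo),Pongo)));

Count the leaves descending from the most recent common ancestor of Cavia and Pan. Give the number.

25

The MRCA of Cavia and Pan is the root, so the clade is the entire tree.
That clade contains 25 terminal taxa: Acinonyx, Aedes, Alnus, Avena, Bacillus, Betula, Bufo, Cavia, Fagus, Gallus, Hordeum, Klebsiella, Kluyveromyces, Larix, Lutra, Meleagris, Microtus, Mustela, Pan, Pongo, Salmo, Shigella, Sorghum, Vulpes, Xenopus.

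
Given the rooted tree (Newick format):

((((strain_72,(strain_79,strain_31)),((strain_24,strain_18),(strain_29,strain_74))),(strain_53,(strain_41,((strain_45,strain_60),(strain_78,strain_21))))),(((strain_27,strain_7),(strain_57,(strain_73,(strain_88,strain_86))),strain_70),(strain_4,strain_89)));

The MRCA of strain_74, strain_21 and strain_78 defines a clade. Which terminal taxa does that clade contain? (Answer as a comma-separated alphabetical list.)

strain_18, strain_21, strain_24, strain_29, strain_31, strain_41, strain_45, strain_53, strain_60, strain_72, strain_74, strain_78, strain_79

Tracing strain_74: it sits inside (strain_29,strain_74).
Tracing strain_21: it sits inside (strain_78,strain_21).
Tracing strain_78: it sits inside (strain_78,strain_21).
The smallest clade enclosing all 3 is (((strain_72,(strain_79,strain_31)),((strain_24,strain_18),(strain_29,strain_74))),(strain_53,(strain_41,((strain_45,strain_60),(strain_78,strain_21))))); the answer is its 13 terminal taxa in alphabetical order.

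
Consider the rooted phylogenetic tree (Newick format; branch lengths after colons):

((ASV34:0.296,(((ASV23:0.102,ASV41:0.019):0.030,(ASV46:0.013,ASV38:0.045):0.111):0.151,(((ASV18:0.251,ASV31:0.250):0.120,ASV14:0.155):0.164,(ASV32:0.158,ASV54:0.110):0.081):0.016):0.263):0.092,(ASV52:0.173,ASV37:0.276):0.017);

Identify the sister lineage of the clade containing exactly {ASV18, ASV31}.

The clade containing exactly {ASV18, ASV31} attaches to the tree at the node subtending ((ASV18,ASV31),ASV14).
The other lineage descending from that same node — the sister group — is the single tip ASV14.

ASV14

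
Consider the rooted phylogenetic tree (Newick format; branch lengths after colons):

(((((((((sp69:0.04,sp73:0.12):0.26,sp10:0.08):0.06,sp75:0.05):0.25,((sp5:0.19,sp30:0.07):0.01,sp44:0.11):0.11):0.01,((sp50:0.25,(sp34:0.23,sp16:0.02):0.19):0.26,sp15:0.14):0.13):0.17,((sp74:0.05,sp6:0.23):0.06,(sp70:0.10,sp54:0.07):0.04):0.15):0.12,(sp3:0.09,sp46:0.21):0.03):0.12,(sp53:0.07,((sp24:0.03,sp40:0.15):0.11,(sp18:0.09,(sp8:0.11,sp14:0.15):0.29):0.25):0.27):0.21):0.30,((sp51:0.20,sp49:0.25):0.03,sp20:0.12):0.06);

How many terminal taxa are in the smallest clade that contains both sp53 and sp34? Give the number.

23

The MRCA of sp53 and sp34 is the node subtending ((((((((sp69,sp73),sp10),sp75),((sp5,sp30),sp44)),((sp50,(sp34,sp16)),sp15)),((sp74,sp6),(sp70,sp54))),(sp3,sp46)),(sp53,((sp24,sp40),(sp18,(sp8,sp14))))).
That clade contains 23 terminal taxa: sp10, sp14, sp15, sp16, sp18, sp24, sp3, sp30, sp34, sp40, sp44, sp46, sp5, sp50, sp53, sp54, sp6, sp69, sp70, sp73, sp74, sp75, sp8.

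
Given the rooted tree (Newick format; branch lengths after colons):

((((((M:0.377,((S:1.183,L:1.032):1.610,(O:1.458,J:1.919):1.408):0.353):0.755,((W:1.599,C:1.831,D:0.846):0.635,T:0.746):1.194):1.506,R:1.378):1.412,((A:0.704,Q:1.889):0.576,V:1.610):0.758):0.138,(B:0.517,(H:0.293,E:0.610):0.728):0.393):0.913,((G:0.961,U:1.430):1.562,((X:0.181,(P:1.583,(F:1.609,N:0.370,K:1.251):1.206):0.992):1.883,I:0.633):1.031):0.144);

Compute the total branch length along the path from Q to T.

8.081

The path runs Q → … → MRCA → … → T; the MRCA is the node subtending ((((M,((S,L),(O,J))),((W,C,D),T)),R),((A,Q),V)).
Branch lengths along that path: 1.889 + 0.576 + 0.758 + 1.412 + 1.506 + 1.194 + 0.746 = 8.081.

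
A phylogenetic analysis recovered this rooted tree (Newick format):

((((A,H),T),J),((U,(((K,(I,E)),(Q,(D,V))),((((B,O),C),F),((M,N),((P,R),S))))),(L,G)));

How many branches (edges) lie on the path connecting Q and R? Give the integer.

The MRCA of Q and R is the node subtending (((K,(I,E)),(Q,(D,V))),((((B,O),C),F),((M,N),((P,R),S)))).
From Q up to that node: 3 branches. From R up to the same node: 5 branches. Total: 3 + 5 = 8.

8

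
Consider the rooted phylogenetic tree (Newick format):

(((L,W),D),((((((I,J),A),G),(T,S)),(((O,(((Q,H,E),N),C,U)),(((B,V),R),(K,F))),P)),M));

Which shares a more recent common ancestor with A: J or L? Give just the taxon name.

The MRCA of A and J subtends ((I,J),A) (3 taxa).
The MRCA of A and L is the root, subtending the entire tree (23 taxa).
The first is nested inside the second, so A shares a more recent common ancestor with J.

J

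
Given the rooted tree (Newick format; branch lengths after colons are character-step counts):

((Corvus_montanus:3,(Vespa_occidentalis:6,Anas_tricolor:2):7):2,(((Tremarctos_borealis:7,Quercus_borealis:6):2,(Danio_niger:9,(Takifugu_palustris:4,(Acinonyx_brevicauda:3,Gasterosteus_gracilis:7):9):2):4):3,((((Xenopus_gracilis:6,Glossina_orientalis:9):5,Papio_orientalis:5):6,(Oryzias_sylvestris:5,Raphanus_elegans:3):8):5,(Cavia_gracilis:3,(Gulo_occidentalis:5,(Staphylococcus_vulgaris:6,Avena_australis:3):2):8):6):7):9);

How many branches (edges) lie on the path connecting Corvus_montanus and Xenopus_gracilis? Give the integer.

8

The MRCA of Corvus_montanus and Xenopus_gracilis is the root of the tree.
From Corvus_montanus up to that node: 2 branches. From Xenopus_gracilis up to the same node: 6 branches. Total: 2 + 6 = 8.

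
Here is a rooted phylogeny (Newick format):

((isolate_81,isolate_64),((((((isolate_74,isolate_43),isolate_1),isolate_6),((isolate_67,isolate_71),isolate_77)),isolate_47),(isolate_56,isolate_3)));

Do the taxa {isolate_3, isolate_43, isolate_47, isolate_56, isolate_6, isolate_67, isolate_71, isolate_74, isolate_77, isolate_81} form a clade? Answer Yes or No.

No

The MRCA of the listed taxa is the root, so the smallest clade containing them is the whole tree.
That clade also contains isolate_1, isolate_64, which are not in the proposed group, so the group is not monophyletic.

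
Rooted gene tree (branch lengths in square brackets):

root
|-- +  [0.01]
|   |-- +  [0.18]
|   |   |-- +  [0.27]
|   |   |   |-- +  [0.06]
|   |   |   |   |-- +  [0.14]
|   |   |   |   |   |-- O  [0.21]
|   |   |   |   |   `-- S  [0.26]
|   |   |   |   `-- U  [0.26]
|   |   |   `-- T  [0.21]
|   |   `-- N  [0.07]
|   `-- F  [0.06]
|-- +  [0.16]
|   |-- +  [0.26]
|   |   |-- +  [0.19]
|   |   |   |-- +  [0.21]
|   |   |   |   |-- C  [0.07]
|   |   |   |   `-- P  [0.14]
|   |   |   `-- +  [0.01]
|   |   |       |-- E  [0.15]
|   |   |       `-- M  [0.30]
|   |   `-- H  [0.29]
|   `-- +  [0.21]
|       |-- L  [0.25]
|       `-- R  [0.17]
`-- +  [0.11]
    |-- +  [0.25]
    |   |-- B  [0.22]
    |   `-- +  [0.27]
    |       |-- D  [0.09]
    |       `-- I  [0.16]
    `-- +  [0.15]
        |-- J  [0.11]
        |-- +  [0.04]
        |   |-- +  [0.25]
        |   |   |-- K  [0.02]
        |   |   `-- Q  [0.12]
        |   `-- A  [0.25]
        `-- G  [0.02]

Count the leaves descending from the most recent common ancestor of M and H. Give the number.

5

The MRCA of M and H is the node subtending (((C,P),(E,M)),H).
That clade contains 5 terminal taxa: C, E, H, M, P.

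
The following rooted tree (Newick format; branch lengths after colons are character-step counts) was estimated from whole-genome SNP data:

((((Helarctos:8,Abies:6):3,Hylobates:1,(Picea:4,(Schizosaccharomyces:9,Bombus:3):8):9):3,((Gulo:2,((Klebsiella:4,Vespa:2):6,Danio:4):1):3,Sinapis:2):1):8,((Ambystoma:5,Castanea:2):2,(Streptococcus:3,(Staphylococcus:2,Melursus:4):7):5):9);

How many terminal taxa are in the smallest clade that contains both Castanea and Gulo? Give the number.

The MRCA of Castanea and Gulo is the root, so the clade is the entire tree.
That clade contains 16 terminal taxa: Abies, Ambystoma, Bombus, Castanea, Danio, Gulo, Helarctos, Hylobates, Klebsiella, Melursus, Picea, Schizosaccharomyces, Sinapis, Staphylococcus, Streptococcus, Vespa.

16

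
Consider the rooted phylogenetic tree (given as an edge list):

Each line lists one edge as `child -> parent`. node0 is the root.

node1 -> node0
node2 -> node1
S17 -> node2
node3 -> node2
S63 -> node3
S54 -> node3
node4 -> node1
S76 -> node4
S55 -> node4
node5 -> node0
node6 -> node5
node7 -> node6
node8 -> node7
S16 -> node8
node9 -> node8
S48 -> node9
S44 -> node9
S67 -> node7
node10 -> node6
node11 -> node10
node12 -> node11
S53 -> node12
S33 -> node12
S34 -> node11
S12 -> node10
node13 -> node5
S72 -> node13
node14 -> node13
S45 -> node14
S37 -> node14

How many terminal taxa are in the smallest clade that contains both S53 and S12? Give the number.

4

The MRCA of S53 and S12 is the node subtending (((S53,S33),S34),S12).
That clade contains 4 terminal taxa: S12, S33, S34, S53.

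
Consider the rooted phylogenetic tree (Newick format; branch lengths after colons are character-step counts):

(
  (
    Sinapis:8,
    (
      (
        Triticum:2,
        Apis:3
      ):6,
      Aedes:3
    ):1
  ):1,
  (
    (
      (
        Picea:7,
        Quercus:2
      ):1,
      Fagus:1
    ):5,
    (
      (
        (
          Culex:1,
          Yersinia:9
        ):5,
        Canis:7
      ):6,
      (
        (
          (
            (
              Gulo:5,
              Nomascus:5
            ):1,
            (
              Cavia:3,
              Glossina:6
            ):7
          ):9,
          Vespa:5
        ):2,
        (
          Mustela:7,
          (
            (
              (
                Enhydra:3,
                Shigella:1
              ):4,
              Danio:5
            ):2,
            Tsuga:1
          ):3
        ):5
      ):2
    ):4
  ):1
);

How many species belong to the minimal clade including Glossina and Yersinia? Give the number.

13

The MRCA of Glossina and Yersinia is the node subtending (((Culex,Yersinia),Canis),((((Gulo,Nomascus),(Cavia,Glossina)),Vespa),(Mustela,(((Enhydra,Shigella),Danio),Tsuga)))).
That clade contains 13 terminal taxa: Canis, Cavia, Culex, Danio, Enhydra, Glossina, Gulo, Mustela, Nomascus, Shigella, Tsuga, Vespa, Yersinia.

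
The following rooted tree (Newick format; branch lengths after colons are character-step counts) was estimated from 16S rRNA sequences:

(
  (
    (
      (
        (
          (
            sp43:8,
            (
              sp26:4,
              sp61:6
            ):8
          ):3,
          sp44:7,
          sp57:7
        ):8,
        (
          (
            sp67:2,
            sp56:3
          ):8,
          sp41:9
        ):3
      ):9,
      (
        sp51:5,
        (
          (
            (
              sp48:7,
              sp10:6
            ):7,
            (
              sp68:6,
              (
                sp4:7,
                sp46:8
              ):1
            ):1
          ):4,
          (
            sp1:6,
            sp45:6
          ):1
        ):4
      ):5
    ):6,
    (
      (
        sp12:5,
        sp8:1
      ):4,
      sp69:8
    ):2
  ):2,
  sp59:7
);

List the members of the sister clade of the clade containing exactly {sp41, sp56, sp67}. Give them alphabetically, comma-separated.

sp26, sp43, sp44, sp57, sp61

The clade containing exactly {sp41, sp56, sp67} attaches to the tree at the node subtending (((sp43,(sp26,sp61)),sp44,sp57),((sp67,sp56),sp41)).
The other lineage descending from that same node — the sister group — is ((sp43,(sp26,sp61)),sp44,sp57); its 5 tips in alphabetical order are the answer.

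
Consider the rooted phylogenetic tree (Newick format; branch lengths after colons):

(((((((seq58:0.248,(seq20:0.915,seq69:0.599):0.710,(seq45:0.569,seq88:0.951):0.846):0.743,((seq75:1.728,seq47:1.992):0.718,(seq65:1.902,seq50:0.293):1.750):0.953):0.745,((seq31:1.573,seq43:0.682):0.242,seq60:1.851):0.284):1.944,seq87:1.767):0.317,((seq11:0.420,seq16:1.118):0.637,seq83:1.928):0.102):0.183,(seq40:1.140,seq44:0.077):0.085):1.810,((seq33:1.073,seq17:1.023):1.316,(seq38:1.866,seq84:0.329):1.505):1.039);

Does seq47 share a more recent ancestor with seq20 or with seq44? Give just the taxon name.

seq20

The MRCA of seq47 and seq20 subtends ((seq58,(seq20,seq69),(seq45,seq88)),((seq75,seq47),(seq65,seq50))) (9 taxa).
The MRCA of seq47 and seq44 subtends ((((((seq58,(seq20,seq69),(seq45,seq88)),((seq75,seq47),(seq65,seq50))),((seq31,seq43),seq60)),seq87),((seq11,seq16),seq83)),(seq40,seq44)) (18 taxa).
The first is nested inside the second, so seq47 shares a more recent common ancestor with seq20.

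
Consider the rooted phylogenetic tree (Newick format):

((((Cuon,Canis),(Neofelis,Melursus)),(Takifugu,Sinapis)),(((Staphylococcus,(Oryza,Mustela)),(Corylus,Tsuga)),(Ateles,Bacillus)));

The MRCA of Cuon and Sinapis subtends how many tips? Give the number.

6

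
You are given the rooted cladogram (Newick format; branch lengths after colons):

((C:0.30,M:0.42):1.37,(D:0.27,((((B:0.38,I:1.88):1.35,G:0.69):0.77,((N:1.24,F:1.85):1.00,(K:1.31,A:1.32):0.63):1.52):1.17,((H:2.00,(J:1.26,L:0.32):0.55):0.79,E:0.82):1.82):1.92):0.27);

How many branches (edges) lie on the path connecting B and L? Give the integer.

The MRCA of B and L is the node subtending ((((B,I),G),((N,F),(K,A))),((H,(J,L)),E)).
From B up to that node: 4 branches. From L up to the same node: 4 branches. Total: 4 + 4 = 8.

8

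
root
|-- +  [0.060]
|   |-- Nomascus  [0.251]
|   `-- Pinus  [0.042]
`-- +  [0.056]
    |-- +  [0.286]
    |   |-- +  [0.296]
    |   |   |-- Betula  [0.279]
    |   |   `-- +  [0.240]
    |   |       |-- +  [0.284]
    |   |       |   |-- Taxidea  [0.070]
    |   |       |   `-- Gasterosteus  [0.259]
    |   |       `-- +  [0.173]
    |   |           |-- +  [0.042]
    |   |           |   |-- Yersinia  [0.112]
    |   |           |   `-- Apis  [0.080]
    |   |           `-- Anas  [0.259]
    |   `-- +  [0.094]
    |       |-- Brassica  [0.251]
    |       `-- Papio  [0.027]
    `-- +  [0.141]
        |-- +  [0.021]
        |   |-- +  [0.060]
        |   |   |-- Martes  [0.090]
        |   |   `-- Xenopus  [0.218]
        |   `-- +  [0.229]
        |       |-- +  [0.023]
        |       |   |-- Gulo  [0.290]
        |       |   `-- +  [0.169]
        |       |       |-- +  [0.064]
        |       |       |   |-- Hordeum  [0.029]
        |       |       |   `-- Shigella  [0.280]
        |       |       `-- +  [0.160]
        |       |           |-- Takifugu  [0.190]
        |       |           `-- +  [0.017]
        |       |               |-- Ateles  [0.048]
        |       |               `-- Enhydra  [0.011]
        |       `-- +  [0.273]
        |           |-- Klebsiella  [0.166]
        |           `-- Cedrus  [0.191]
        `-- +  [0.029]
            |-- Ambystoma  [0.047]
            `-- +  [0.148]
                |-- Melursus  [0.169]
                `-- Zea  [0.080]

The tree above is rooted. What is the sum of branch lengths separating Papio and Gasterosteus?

The path runs Papio → … → MRCA → … → Gasterosteus; the MRCA is the node subtending ((Betula,((Taxidea,Gasterosteus),((Yersinia,Apis),Anas))),(Brassica,Papio)).
Branch lengths along that path: 0.027 + 0.094 + 0.296 + 0.240 + 0.284 + 0.259 = 1.200.

1.200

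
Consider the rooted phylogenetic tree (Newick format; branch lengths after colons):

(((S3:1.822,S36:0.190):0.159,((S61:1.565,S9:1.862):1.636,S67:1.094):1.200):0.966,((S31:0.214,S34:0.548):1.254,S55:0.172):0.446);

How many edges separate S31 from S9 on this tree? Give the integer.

7

The MRCA of S31 and S9 is the root of the tree.
From S31 up to that node: 3 branches. From S9 up to the same node: 4 branches. Total: 3 + 4 = 7.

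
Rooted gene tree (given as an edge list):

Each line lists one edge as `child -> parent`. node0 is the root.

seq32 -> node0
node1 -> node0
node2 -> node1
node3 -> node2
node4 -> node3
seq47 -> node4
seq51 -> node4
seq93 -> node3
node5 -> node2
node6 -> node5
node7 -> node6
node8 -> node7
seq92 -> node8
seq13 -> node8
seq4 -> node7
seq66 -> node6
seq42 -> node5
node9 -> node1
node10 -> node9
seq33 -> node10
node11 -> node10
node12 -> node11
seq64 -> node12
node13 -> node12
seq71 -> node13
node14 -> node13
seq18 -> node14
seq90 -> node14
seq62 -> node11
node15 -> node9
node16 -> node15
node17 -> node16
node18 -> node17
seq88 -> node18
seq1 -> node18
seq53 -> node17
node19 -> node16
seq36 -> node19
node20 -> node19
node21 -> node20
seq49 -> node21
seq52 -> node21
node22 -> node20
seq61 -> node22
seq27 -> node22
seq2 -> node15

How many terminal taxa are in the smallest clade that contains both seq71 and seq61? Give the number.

15

The MRCA of seq71 and seq61 is the node subtending ((seq33,((seq64,(seq71,(seq18,seq90))),seq62)),((((seq88,seq1),seq53),(seq36,((seq49,seq52),(seq61,seq27)))),seq2)).
That clade contains 15 terminal taxa: seq1, seq18, seq2, seq27, seq33, seq36, seq49, seq52, seq53, seq61, seq62, seq64, seq71, seq88, seq90.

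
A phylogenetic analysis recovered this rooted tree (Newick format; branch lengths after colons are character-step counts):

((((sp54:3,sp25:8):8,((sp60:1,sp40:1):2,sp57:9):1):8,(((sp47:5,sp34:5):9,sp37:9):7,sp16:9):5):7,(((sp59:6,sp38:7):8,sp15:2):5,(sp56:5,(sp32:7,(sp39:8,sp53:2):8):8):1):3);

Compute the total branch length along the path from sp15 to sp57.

35

The path runs sp15 → … → MRCA → … → sp57; the MRCA is the root of the tree.
Branch lengths along that path: 2 + 5 + 3 + 7 + 8 + 1 + 9 = 35.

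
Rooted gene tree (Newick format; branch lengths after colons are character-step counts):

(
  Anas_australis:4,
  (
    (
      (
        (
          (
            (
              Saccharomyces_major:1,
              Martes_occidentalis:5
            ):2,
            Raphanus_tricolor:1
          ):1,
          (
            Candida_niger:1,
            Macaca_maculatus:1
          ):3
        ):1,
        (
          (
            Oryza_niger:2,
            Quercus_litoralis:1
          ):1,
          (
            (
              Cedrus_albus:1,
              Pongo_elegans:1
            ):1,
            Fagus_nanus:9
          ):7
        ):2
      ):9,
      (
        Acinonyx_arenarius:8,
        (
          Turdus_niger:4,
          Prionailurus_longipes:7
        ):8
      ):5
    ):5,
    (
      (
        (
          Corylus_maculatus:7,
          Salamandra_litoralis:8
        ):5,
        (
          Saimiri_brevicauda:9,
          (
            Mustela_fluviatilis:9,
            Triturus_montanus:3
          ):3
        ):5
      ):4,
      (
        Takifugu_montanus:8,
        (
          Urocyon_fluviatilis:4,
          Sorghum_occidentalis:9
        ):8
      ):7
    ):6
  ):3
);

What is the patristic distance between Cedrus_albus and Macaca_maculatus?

The path runs Cedrus_albus → … → MRCA → … → Macaca_maculatus; the MRCA is the node subtending ((((Saccharomyces_major,Martes_occidentalis),Raphanus_tricolor),(Candida_niger,Macaca_maculatus)),((Oryza_niger,Quercus_litoralis),((Cedrus_albus,Pongo_elegans),Fagus_nanus))).
Branch lengths along that path: 1 + 1 + 7 + 2 + 1 + 3 + 1 = 16.

16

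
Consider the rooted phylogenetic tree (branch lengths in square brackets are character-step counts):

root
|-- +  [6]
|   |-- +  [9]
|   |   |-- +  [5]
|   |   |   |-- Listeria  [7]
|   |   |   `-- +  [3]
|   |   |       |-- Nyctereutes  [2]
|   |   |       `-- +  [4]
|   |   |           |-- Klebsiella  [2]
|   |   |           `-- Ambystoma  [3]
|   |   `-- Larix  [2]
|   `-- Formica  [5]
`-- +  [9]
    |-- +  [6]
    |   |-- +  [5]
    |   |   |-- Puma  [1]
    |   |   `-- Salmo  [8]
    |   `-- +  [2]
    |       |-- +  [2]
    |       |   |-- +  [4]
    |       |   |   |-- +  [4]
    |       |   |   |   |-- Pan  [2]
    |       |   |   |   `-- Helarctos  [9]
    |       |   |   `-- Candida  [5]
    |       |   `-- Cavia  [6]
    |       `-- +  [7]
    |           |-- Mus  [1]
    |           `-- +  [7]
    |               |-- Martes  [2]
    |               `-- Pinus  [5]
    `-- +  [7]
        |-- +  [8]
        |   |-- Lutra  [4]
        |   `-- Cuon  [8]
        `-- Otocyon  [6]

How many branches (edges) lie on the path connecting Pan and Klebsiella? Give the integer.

13

The MRCA of Pan and Klebsiella is the root of the tree.
From Pan up to that node: 7 branches. From Klebsiella up to the same node: 6 branches. Total: 7 + 6 = 13.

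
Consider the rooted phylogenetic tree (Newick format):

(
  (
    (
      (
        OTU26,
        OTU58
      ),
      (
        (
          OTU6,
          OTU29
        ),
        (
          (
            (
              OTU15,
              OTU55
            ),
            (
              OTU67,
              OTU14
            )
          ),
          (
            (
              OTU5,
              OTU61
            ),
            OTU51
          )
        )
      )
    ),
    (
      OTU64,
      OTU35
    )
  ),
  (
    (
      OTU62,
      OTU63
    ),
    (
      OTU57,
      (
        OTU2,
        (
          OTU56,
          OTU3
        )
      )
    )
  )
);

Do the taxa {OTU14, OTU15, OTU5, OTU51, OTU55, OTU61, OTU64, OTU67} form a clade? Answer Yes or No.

No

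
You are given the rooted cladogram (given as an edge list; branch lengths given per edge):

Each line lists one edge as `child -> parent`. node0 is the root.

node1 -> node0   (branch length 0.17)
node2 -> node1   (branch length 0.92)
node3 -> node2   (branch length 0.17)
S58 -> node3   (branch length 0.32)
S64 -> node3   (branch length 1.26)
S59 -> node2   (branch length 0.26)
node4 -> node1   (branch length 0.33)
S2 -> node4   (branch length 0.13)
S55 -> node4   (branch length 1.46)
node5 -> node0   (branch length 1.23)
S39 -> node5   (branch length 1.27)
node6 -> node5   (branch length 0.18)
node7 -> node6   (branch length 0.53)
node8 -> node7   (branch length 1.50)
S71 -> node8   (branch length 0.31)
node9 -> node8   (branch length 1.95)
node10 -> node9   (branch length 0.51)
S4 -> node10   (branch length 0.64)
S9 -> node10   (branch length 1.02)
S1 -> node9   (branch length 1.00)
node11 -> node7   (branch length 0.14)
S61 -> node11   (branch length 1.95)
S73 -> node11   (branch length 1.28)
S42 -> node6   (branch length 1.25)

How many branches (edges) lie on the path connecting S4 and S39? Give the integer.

7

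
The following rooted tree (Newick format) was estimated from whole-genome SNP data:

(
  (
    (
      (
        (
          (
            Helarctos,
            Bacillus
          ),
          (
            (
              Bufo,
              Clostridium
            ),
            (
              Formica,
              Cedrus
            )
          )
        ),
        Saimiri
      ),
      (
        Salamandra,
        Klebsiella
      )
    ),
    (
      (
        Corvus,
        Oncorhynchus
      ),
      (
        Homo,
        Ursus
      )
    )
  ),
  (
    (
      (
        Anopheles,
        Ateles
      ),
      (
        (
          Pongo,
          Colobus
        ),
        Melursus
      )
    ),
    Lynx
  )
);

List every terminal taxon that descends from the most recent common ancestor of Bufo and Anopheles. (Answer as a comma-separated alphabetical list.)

Tracing Bufo: it sits inside (Bufo,Clostridium).
Tracing Anopheles: it sits inside (Anopheles,Ateles).
The smallest clade enclosing both is the whole tree (their MRCA is the root), so the answer is all 19 tips in alphabetical order.

Anopheles, Ateles, Bacillus, Bufo, Cedrus, Clostridium, Colobus, Corvus, Formica, Helarctos, Homo, Klebsiella, Lynx, Melursus, Oncorhynchus, Pongo, Saimiri, Salamandra, Ursus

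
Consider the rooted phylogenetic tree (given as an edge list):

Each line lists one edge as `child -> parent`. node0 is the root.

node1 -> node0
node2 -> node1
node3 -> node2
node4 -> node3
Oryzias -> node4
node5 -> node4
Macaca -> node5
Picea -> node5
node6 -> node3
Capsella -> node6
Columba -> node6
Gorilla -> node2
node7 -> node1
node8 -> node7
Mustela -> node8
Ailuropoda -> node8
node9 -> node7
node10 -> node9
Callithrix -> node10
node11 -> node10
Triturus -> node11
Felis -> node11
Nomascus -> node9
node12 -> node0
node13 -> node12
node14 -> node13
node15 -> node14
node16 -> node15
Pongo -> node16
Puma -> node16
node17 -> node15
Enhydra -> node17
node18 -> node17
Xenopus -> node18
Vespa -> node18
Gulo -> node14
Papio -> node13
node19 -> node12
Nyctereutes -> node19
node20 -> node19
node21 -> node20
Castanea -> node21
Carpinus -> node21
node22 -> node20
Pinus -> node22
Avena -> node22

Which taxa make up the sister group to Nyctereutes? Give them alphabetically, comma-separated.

Nyctereutes attaches to the tree at the node subtending (Nyctereutes,((Castanea,Carpinus),(Pinus,Avena))).
The other lineage descending from that same node — the sister group — is ((Castanea,Carpinus),(Pinus,Avena)); its 4 tips in alphabetical order are the answer.

Avena, Carpinus, Castanea, Pinus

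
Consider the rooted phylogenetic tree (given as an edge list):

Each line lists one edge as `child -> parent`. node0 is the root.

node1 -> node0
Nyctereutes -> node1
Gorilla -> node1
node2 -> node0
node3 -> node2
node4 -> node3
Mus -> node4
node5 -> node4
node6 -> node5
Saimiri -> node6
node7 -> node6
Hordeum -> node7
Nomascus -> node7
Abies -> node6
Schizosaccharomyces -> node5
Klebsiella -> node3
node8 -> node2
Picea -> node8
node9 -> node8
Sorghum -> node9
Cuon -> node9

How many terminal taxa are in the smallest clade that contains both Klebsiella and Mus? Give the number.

The MRCA of Klebsiella and Mus is the node subtending ((Mus,((Saimiri,(Hordeum,Nomascus),Abies),Schizosaccharomyces)),Klebsiella).
That clade contains 7 terminal taxa: Abies, Hordeum, Klebsiella, Mus, Nomascus, Saimiri, Schizosaccharomyces.

7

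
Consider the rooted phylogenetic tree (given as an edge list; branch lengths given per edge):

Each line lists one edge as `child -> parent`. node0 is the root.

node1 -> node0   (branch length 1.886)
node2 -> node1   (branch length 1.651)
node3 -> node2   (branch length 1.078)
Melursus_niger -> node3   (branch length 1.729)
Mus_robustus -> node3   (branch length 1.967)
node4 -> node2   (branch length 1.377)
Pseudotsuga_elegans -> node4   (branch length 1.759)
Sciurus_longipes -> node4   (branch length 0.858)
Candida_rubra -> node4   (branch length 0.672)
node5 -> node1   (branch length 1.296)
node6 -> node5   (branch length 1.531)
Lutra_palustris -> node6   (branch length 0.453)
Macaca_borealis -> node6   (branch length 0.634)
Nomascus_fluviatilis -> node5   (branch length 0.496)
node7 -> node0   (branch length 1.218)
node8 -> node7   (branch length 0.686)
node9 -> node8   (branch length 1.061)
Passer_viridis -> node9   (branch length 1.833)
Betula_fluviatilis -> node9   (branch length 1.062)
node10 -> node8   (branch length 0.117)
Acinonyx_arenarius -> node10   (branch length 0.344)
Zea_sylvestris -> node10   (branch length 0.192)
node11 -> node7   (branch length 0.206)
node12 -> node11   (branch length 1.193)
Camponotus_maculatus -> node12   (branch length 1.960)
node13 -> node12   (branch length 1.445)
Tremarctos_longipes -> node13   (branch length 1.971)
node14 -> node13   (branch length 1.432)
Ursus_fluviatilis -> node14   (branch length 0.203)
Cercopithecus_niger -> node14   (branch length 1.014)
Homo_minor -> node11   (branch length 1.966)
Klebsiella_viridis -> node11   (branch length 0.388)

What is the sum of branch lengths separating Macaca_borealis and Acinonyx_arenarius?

The path runs Macaca_borealis → … → MRCA → … → Acinonyx_arenarius; the MRCA is the root of the tree.
Branch lengths along that path: 0.634 + 1.531 + 1.296 + 1.886 + 1.218 + 0.686 + 0.117 + 0.344 = 7.712.

7.712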